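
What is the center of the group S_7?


Z(G) = {g ∈ G | gx = xg for all x ∈ G}
S_n is non-abelian for n ≥ 3; Z(S_7) is trivial

Z(S_7) = {e}


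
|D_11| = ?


|D_n| = 2n (n rotations and n reflections)
|D_11| = 2×11 = 22

|D_11| = 22


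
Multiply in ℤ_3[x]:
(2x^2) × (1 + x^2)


Expand and collect like terms; reduce coefficients mod 3:
x^0: 0·1 = 0 ≡ 0 (mod 3)
x^1: 0·0 + 0·1 = 0 ≡ 0 (mod 3)
x^2: 0·1 + 0·0 + 2·1 = 2 ≡ 2 (mod 3)
x^3: 0·1 + 2·0 = 0 ≡ 0 (mod 3)
x^4: 2·1 = 2 ≡ 2 (mod 3)
Result: 2x^2 + 2x^4

f · g = 2x^2 + 2x^4


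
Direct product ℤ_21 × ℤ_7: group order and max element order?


|ℤ_21 × ℤ_7| = 21 × 7 = 147
Max element order = lcm(21,7) = 21
Cyclic? No (gcd=7)

|ℤ_21×ℤ_7| = 147, max element order = 21


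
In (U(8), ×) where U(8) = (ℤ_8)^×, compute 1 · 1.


Operation: multiplication mod 8
1 · 1 = (a × b) mod 8 with a = 1, b = 1

1 · 1 = 1


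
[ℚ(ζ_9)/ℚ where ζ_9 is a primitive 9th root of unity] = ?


[ℚ(ζ_n):ℚ] = deg Φ_n(x) = φ(n). Here φ(9) = 6

[ℚ(ζ_9)/ℚ where ζ_9 is a primitive 9th root of unity] = 6


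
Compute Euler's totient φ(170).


Factor n: 170 = 2 × 5 × 17
φ(n) = n · ∏(1 - 1/p) over distinct primes p | n
φ(170) = 170 · (1 - 1/2) · (1 - 1/5) · (1 - 1/17) = 64

φ(170) = 64


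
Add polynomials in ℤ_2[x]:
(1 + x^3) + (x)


Add coefficients mod 2:
x^0: 1 + 0 = 1 (mod 2)
x^1: 0 + 1 = 1 (mod 2)
x^2: 0 + 0 = 0 (mod 2)
x^3: 1 + 0 = 1 (mod 2)
Result: 1 + x + x^3

f + g = 1 + x + x^3


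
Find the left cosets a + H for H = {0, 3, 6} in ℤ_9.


H = {0, 3, 6}, |H| = 3
Number of cosets = |G|/|H| = 9/3 = 3
0 + H = {0, 3, 6}
1 + H = {1, 4, 7}
2 + H = {2, 5, 8}

Cosets: 0+H={0,3,6}; 1+H={1,4,7}; 2+H={2,5,8}


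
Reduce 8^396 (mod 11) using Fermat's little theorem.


Fermat's little theorem: if p is prime and gcd(a,p)=1, then a^(p-1) ≡ 1 (mod p)
p = 11 is prime, gcd(8,11) = 1
Reduce exponent: 396 mod 10 = 6
So 8^396 ≡ 8^6 (mod 11)
8^6 mod 11 = 3

8^396 ≡ 3 (mod 11)


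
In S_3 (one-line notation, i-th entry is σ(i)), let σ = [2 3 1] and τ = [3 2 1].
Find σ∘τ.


σ∘τ: apply τ first, then σ
1 →τ 3 →σ 1
2 →τ 2 →σ 3
3 →τ 1 →σ 2

σ∘τ = [1 3 2]


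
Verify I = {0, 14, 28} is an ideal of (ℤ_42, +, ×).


Check ideal conditions for I = {0, 14, 28} in ℤ_42:
(1) I is an additive subgroup? Yes
(2) For r ∈ ℤ_42 and a ∈ I: r·a ∈ I? Yes

Yes, I is an ideal of ℤ_42


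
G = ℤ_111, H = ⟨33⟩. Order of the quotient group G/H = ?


|⟨33⟩| = n / gcd(33, 111) = 111 / 3 = 37
H is normal (ℤ_111 is abelian).
|G/H| = |G| / |H| = 111 / 37 = 3

|G/H| = 3


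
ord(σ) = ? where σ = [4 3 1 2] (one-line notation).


Cycle decomposition: (1 4 2 3)
Cycle lengths: 4
Order = lcm(4) = 4

ord(σ) = 4


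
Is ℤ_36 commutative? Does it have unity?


ℤ_36 is a commutative ring with unity 1; 36 = 2×18 is composite, so 2·18 ≡ 0 gives zero divisors (not an integral domain)
Commutative: Yes
Integral domain: No
Has unity: Yes

ℤ_36: Commutative=Yes, Unity=Yes


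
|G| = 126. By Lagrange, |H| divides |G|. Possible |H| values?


Lagrange's theorem: |H| divides |G|
|G| = 126
Divisors of 126: 1, 2, 3, 6, 7, 9, 14, 18, 21, 42, 63, 126

Possible subgroup orders: {1, 2, 3, 6, 7, 9, 14, 18, 21, 42, 63, 126}


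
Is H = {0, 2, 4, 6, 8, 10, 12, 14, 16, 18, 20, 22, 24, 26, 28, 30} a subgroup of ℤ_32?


Subgroup test for H = {0, 2, 4, 6, 8, 10, 12, 14, 16, 18, 20, 22, 24, 26, 28, 30} in (ℤ_32, +):
(1) 0 ∈ H? Yes
(2) Closure: for all a,b ∈ H, (a+b) mod 32 ∈ H? Yes
(3) Inverses: for all a ∈ H, -a mod 32 ∈ H? Yes

Yes, H is a subgroup of ℤ_32


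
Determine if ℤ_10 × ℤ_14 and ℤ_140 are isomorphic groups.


Comparing ℤ_10 × ℤ_14 and ℤ_140:
gcd(10,14) = 2 ≠ 1. Max element order in ℤ_10×ℤ_14 is lcm(10,14) = 70 < 140, so it has no element of order 140

No, ℤ_10 × ℤ_14 ≇ ℤ_140


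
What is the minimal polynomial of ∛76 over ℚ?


∛76 satisfies x³ - 76 = 0, irreducible over ℚ (no rational root; 76 is not a perfect cube)

Minimal polynomial: x³ - 76


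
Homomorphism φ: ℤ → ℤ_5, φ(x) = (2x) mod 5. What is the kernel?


Kernel = preimage of identity
ker(φ) = {x ∈ ℤ : 2x ≡ 0 (mod 5)}. gcd(2,5) = 1, so 2x ≡ 0 (mod 5) ⟺ x ≡ 0 (mod 5/1 = 5). Hence ker(φ) = 5ℤ

ker(φ) = 5ℤ


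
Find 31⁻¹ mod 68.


Use the extended Euclidean algorithm to write 1 = 31·s + 68·t; then s mod 68 is the inverse.
Euclidean algorithm:
  31 = 0·68 + 31
  68 = 2·31 + 6
  31 = 5·6 + 1
  6 = 6·1 + 0
gcd(31,68) = 1
Back-substitution gives: 31·(11) + 68·(-5) = 1
So 31⁻¹ ≡ 11 ≡ 11 (mod 68)
Check: 31 × 11 = 341 ≡ 1 (mod 68) ✓

31⁻¹ ≡ 11 (mod 68)


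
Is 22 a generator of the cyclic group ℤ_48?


g generates ℤ_n iff gcd(g, n) = 1
gcd(22, 48) = 2
Since gcd = 2 ≠ 1, ⟨22⟩ has order 24 < 48, so 22 is not a generator.

No, 22 does not generate ℤ_48


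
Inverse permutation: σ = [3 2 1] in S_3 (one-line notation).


To find σ⁻¹, swap domain and range:
σ(1) = 3 → σ⁻¹(3) = 1
σ(2) = 2 → σ⁻¹(2) = 2
σ(3) = 1 → σ⁻¹(1) = 3

σ⁻¹ = [3 2 1]


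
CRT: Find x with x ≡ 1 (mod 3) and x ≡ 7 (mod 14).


m₁ = 3, m₂ = 14, gcd = 1, so CRT applies. M = m₁·m₂ = 42
Let M₁ = M/m₁ = 14, M₂ = M/m₂ = 3
Find y₁ ≡ M₁⁻¹ (mod m₁): 14⁻¹ ≡ 2 (mod 3)
Find y₂ ≡ M₂⁻¹ (mod m₂): 3⁻¹ ≡ 5 (mod 14)
x = a₁·M₁·y₁ + a₂·M₂·y₂ = 1·14·2 + 7·3·5 = 133
Reduce mod 42: x ≡ 7
Check: 7 mod 3 = 1 ✓, 7 mod 14 = 7 ✓

x ≡ 7 (mod 42)


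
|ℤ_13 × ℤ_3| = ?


|A × B| = |A| · |B|
|ℤ_13 × ℤ_3| = 13 × 3 = 39

|ℤ_13 × ℤ_3| = 39


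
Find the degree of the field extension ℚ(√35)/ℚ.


√35 has minimal polynomial x² - 35 (irreducible over ℚ since 35 is squarefree)

[ℚ(√35)/ℚ] = 2


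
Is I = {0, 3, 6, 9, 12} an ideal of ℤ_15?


Check ideal conditions for I = {0, 3, 6, 9, 12} in ℤ_15:
(1) I is an additive subgroup? Yes
(2) For r ∈ ℤ_15 and a ∈ I: r·a ∈ I? Yes

Yes, I is an ideal of ℤ_15


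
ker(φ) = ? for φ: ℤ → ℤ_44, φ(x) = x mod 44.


Kernel = preimage of identity
ker(φ) = {x ∈ ℤ : x ≡ 0 (mod 44)} = 44ℤ = {0, ±44, ±88, ...}

ker(φ) = 44ℤ


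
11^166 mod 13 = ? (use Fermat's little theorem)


Fermat's little theorem: if p is prime and gcd(a,p)=1, then a^(p-1) ≡ 1 (mod p)
p = 13 is prime, gcd(11,13) = 1
Reduce exponent: 166 mod 12 = 10
So 11^166 ≡ 11^10 (mod 13)
11^10 mod 13 = 10

11^166 ≡ 10 (mod 13)


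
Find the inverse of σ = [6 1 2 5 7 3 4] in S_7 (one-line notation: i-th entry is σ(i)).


To find σ⁻¹, swap domain and range:
σ(1) = 6 → σ⁻¹(6) = 1
σ(2) = 1 → σ⁻¹(1) = 2
σ(3) = 2 → σ⁻¹(2) = 3
σ(4) = 5 → σ⁻¹(5) = 4
σ(5) = 7 → σ⁻¹(7) = 5
σ(6) = 3 → σ⁻¹(3) = 6
σ(7) = 4 → σ⁻¹(4) = 7

σ⁻¹ = [2 3 6 7 4 1 5]


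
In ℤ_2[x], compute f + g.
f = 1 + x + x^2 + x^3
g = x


Add coefficients mod 2:
x^0: 1 + 0 = 1 (mod 2)
x^1: 1 + 1 = 0 (mod 2)
x^2: 1 + 0 = 1 (mod 2)
x^3: 1 + 0 = 1 (mod 2)
Result: 1 + x^2 + x^3

f + g = 1 + x^2 + x^3


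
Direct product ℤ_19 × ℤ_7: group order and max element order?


|ℤ_19 × ℤ_7| = 19 × 7 = 133
Max element order = lcm(19,7) = 133
Cyclic? Yes (gcd=1)

|ℤ_19×ℤ_7| = 133, max element order = 133


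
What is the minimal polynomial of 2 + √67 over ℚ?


Let α = 2 + √67. Then α - 2 = √67, so (α - 2)² = 67, giving α² - 4α - 63 = 0. Degree 2 and α ∉ ℚ, so this is the minimal polynomial.

Minimal polynomial: x² - 4x - 63


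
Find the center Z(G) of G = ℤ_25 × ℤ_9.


Z(G) = {g ∈ G | gx = xg for all x ∈ G}
Direct product of abelian groups is abelian, so Z(G) = G

Z(ℤ_25 × ℤ_9) = ℤ_25 × ℤ_9


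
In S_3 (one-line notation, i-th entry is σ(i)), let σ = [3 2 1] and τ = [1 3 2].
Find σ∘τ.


σ∘τ: apply τ first, then σ
1 →τ 1 →σ 3
2 →τ 3 →σ 1
3 →τ 2 →σ 2

σ∘τ = [3 1 2]


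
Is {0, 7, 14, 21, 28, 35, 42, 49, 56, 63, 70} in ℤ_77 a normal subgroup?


H = {0, 7, 14, 21, 28, 35, 42, 49, 56, 63, 70} in ℤ_77
ℤ_77 is abelian; every subgroup of an abelian group is normal

Yes, normal subgroup


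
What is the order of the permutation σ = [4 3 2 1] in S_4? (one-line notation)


Cycle decomposition: (1 4) (2 3)
Cycle lengths: 2, 2
Order = lcm(2, 2) = 2

ord(σ) = 2


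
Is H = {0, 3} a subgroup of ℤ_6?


Subgroup test for H = {0, 3} in (ℤ_6, +):
(1) 0 ∈ H? Yes
(2) Closure: for all a,b ∈ H, (a+b) mod 6 ∈ H? Yes
(3) Inverses: for all a ∈ H, -a mod 6 ∈ H? Yes

Yes, H is a subgroup of ℤ_6


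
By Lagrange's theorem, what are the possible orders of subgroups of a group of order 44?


Lagrange's theorem: |H| divides |G|
|G| = 44
Divisors of 44: 1, 2, 4, 11, 22, 44

Possible subgroup orders: {1, 2, 4, 11, 22, 44}


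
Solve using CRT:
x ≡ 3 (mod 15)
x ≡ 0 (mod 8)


m₁ = 15, m₂ = 8, gcd = 1, so CRT applies. M = m₁·m₂ = 120
Let M₁ = M/m₁ = 8, M₂ = M/m₂ = 15
Find y₁ ≡ M₁⁻¹ (mod m₁): 8⁻¹ ≡ 2 (mod 15)
Find y₂ ≡ M₂⁻¹ (mod m₂): 15⁻¹ ≡ 7 (mod 8)
x = a₁·M₁·y₁ + a₂·M₂·y₂ = 3·8·2 + 0·15·7 = 48
Reduce mod 120: x ≡ 48
Check: 48 mod 15 = 3 ✓, 48 mod 8 = 0 ✓

x ≡ 48 (mod 120)


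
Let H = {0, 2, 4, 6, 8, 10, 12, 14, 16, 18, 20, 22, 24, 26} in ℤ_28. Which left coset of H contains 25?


25 + H = {25 + h (mod 28) : h ∈ H}
25+0=25, 25+2=27, 25+4=1, 25+6=3, 25+8=5, 25+10=7, 25+12=9, 25+14=11, 25+16=13, 25+18=15, 25+20=17, 25+22=19, 25+24=21, 25+26=23
25 + H = {1, 3, 5, 7, 9, 11, 13, 15, 17, 19, 21, 23, 25, 27} = 1 + H

25 + H = {1, 3, 5, 7, 9, 11, 13, 15, 17, 19, 21, 23, 25, 27}


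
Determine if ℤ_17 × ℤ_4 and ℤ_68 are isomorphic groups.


Comparing ℤ_17 × ℤ_4 and ℤ_68:
gcd(17,4) = 1, so ℤ_17 × ℤ_4 ≅ ℤ_68 (CRT)

Yes, ℤ_17 × ℤ_4 ≅ ℤ_68


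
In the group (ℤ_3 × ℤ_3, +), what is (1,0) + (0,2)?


Operation: componentwise addition mod (3, 3)
(1,0) + (0,2) = ((a₁+b₁) mod 3, (a₂+b₂) mod 3) with a = (1,0), b = (0,2)

(1,0) + (0,2) = (1,2)


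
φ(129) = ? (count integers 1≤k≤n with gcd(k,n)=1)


Factor n: 129 = 3 × 43
φ(n) = n · ∏(1 - 1/p) over distinct primes p | n
φ(129) = 129 · (1 - 1/3) · (1 - 1/43) = 84

φ(129) = 84


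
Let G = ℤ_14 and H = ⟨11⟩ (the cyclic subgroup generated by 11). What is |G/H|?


|⟨11⟩| = n / gcd(11, 14) = 14 / 1 = 14
H is normal (ℤ_14 is abelian).
|G/H| = |G| / |H| = 14 / 14 = 1

|G/H| = 1


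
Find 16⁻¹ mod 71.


Use the extended Euclidean algorithm to write 1 = 16·s + 71·t; then s mod 71 is the inverse.
Euclidean algorithm:
  16 = 0·71 + 16
  71 = 4·16 + 7
  16 = 2·7 + 2
  7 = 3·2 + 1
  2 = 2·1 + 0
gcd(16,71) = 1
Back-substitution gives: 16·(-31) + 71·(7) = 1
So 16⁻¹ ≡ -31 ≡ 40 (mod 71)
Check: 16 × 40 = 640 ≡ 1 (mod 71) ✓

16⁻¹ ≡ 40 (mod 71)


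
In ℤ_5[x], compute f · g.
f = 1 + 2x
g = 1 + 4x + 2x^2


Expand and collect like terms; reduce coefficients mod 5:
x^0: 1·1 = 1 ≡ 1 (mod 5)
x^1: 1·4 + 2·1 = 6 ≡ 1 (mod 5)
x^2: 1·2 + 2·4 = 10 ≡ 0 (mod 5)
x^3: 2·2 = 4 ≡ 4 (mod 5)
Result: 1 + x + 4x^3

f · g = 1 + x + 4x^3


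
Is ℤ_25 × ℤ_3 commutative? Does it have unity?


Direct product ring; commutative with unity (1,1); but (1,0)·(0,1) = (0,0) gives zero divisors, so not an integral domain
Commutative: Yes
Integral domain: No
Has unity: Yes

ℤ_25 × ℤ_3: Commutative=Yes, Unity=Yes


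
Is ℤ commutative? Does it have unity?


integers form a commutative ring with unity 1; no zero divisors
Commutative: Yes
Integral domain: Yes
Has unity: Yes

ℤ: Commutative=Yes, Unity=Yes


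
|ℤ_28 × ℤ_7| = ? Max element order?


|ℤ_28 × ℤ_7| = 28 × 7 = 196
Max element order = lcm(28,7) = 28
Cyclic? No (gcd=7)

|ℤ_28×ℤ_7| = 196, max element order = 28


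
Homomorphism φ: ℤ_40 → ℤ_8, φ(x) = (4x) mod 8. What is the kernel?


Kernel = preimage of identity
ker(φ) = {x ∈ ℤ_40 : 4x ≡ 0 (mod 8)}. Since 8 | 40, φ is well-defined. The kernel is the cyclic subgroup ⟨2⟩ of ℤ_40 (order 20), i.e. {0, 2, 4, 6, 8, 10, 12, 14, 16, 18, 20, 22, 24, 26, 28, 30, 32, 34, 36, 38}

ker(φ) = {0, 2, 4, 6, 8, 10, 12, 14, 16, 18, 20, 22, 24, 26, 28, 30, 32, 34, 36, 38}


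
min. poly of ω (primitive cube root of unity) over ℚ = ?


ω satisfies x² + x + 1 = 0 (the cyclotomic polynomial Φ₃)

Minimal polynomial: x² + x + 1


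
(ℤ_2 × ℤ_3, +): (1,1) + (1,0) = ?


Operation: componentwise addition mod (2, 3)
(1,1) + (1,0) = ((a₁+b₁) mod 2, (a₂+b₂) mod 3) with a = (1,1), b = (1,0)

(1,1) + (1,0) = (0,1)


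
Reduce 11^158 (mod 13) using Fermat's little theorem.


Fermat's little theorem: if p is prime and gcd(a,p)=1, then a^(p-1) ≡ 1 (mod p)
p = 13 is prime, gcd(11,13) = 1
Reduce exponent: 158 mod 12 = 2
So 11^158 ≡ 11^2 (mod 13)
11^2 mod 13 = 4

11^158 ≡ 4 (mod 13)


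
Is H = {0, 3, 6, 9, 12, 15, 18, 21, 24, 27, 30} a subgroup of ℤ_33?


Subgroup test for H = {0, 3, 6, 9, 12, 15, 18, 21, 24, 27, 30} in (ℤ_33, +):
(1) 0 ∈ H? Yes
(2) Closure: for all a,b ∈ H, (a+b) mod 33 ∈ H? Yes
(3) Inverses: for all a ∈ H, -a mod 33 ∈ H? Yes

Yes, H is a subgroup of ℤ_33


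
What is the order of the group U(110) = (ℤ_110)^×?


U(n) is the group of units mod n; |U(n)| = φ(n)
|U(110)| = φ(110) = 40

|U(110) = (ℤ_110)^×| = 40


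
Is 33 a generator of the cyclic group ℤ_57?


g generates ℤ_n iff gcd(g, n) = 1
gcd(33, 57) = 3
Since gcd = 3 ≠ 1, ⟨33⟩ has order 19 < 57, so 33 is not a generator.

No, 33 does not generate ℤ_57


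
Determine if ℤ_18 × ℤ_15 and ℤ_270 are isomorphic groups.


Comparing ℤ_18 × ℤ_15 and ℤ_270:
gcd(18,15) = 3 ≠ 1. Max element order in ℤ_18×ℤ_15 is lcm(18,15) = 90 < 270, so it has no element of order 270

No, ℤ_18 × ℤ_15 ≇ ℤ_270


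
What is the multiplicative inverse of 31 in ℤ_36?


Use the extended Euclidean algorithm to write 1 = 31·s + 36·t; then s mod 36 is the inverse.
Euclidean algorithm:
  31 = 0·36 + 31
  36 = 1·31 + 5
  31 = 6·5 + 1
  5 = 5·1 + 0
gcd(31,36) = 1
Back-substitution gives: 31·(7) + 36·(-6) = 1
So 31⁻¹ ≡ 7 ≡ 7 (mod 36)
Check: 31 × 7 = 217 ≡ 1 (mod 36) ✓

31⁻¹ ≡ 7 (mod 36)


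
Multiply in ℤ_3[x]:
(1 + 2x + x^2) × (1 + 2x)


Expand and collect like terms; reduce coefficients mod 3:
x^0: 1·1 = 1 ≡ 1 (mod 3)
x^1: 1·2 + 2·1 = 4 ≡ 1 (mod 3)
x^2: 2·2 + 1·1 = 5 ≡ 2 (mod 3)
x^3: 1·2 = 2 ≡ 2 (mod 3)
Result: 1 + x + 2x^2 + 2x^3

f · g = 1 + x + 2x^2 + 2x^3


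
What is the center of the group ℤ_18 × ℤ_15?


Z(G) = {g ∈ G | gx = xg for all x ∈ G}
Direct product of abelian groups is abelian, so Z(G) = G

Z(ℤ_18 × ℤ_15) = ℤ_18 × ℤ_15


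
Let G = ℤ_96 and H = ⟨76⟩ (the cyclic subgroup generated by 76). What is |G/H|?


|⟨76⟩| = n / gcd(76, 96) = 96 / 4 = 24
H is normal (ℤ_96 is abelian).
|G/H| = |G| / |H| = 96 / 24 = 4

|G/H| = 4


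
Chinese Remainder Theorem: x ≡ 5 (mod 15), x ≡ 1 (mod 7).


m₁ = 15, m₂ = 7, gcd = 1, so CRT applies. M = m₁·m₂ = 105
Let M₁ = M/m₁ = 7, M₂ = M/m₂ = 15
Find y₁ ≡ M₁⁻¹ (mod m₁): 7⁻¹ ≡ 13 (mod 15)
Find y₂ ≡ M₂⁻¹ (mod m₂): 15⁻¹ ≡ 1 (mod 7)
x = a₁·M₁·y₁ + a₂·M₂·y₂ = 5·7·13 + 1·15·1 = 470
Reduce mod 105: x ≡ 50
Check: 50 mod 15 = 5 ✓, 50 mod 7 = 1 ✓

x ≡ 50 (mod 105)


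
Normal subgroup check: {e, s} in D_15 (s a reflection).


H = {e, s} in D_15 (s a reflection)
r·s·r⁻¹ = sr⁻² ≠ s for n ≥ 3, so {e, s} is not closed under conjugation

No, not a normal subgroup


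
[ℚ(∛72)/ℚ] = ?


∛72 has minimal polynomial x³ - 72 (irreducible over ℚ since 72 is not a perfect cube)

[ℚ(∛72)/ℚ] = 3


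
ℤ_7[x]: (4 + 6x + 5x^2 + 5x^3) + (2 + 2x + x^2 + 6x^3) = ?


Add coefficients mod 7:
x^0: 4 + 2 = 6 (mod 7)
x^1: 6 + 2 = 1 (mod 7)
x^2: 5 + 1 = 6 (mod 7)
x^3: 5 + 6 = 4 (mod 7)
Result: 6 + x + 6x^2 + 4x^3

f + g = 6 + x + 6x^2 + 4x^3


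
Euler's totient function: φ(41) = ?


Factor n: 41 = 41
φ(n) = n · ∏(1 - 1/p) over distinct primes p | n
φ(41) = 41 · (1 - 1/41) = 40

φ(41) = 40


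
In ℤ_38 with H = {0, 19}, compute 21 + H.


21 + H = {21 + h (mod 38) : h ∈ H}
21+0=21, 21+19=2
21 + H = {2, 21} = 2 + H

21 + H = {2, 21}


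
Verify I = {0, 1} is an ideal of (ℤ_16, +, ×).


Check ideal conditions for I = {0, 1} in ℤ_16:
(1) I is an additive subgroup? No
(2) For r ∈ ℤ_16 and a ∈ I: r·a ∈ I? No  [counterexample: r=2, a=1, r·a mod 16 = 2 ∉ I]

No, I is not an ideal of ℤ_16


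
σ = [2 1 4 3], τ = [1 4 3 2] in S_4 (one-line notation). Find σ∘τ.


σ∘τ: apply τ first, then σ
1 →τ 1 →σ 2
2 →τ 4 →σ 3
3 →τ 3 →σ 4
4 →τ 2 →σ 1

σ∘τ = [2 3 4 1]


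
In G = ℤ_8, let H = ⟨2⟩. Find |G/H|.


|⟨2⟩| = n / gcd(2, 8) = 8 / 2 = 4
H is normal (ℤ_8 is abelian).
|G/H| = |G| / |H| = 8 / 4 = 2

|G/H| = 2


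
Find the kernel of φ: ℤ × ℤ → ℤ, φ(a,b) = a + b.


Kernel = preimage of identity
ker(φ) = {(a,b) ∈ ℤ² | a+b = 0} = {(a,-a) | a ∈ ℤ}

ker(φ) = {(a,-a) | a ∈ ℤ}


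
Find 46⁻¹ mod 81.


Use the extended Euclidean algorithm to write 1 = 46·s + 81·t; then s mod 81 is the inverse.
Euclidean algorithm:
  46 = 0·81 + 46
  81 = 1·46 + 35
  46 = 1·35 + 11
  35 = 3·11 + 2
  11 = 5·2 + 1
  2 = 2·1 + 0
gcd(46,81) = 1
Back-substitution gives: 46·(37) + 81·(-21) = 1
So 46⁻¹ ≡ 37 ≡ 37 (mod 81)
Check: 46 × 37 = 1702 ≡ 1 (mod 81) ✓

46⁻¹ ≡ 37 (mod 81)


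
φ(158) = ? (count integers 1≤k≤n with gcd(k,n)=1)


Factor n: 158 = 2 × 79
φ(n) = n · ∏(1 - 1/p) over distinct primes p | n
φ(158) = 158 · (1 - 1/2) · (1 - 1/79) = 78

φ(158) = 78


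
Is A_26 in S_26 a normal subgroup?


H = A_26 in S_26
A_26 has index 2 in S_26, and every subgroup of index 2 is normal

Yes, normal subgroup


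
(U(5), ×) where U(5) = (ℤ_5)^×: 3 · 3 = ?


Operation: multiplication mod 5
3 · 3 = (a × b) mod 5 with a = 3, b = 3

3 · 3 = 4


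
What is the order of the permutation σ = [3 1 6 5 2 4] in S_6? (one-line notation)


Cycle decomposition: (1 3 6 4 5 2)
Cycle lengths: 6
Order = lcm(6) = 6

ord(σ) = 6


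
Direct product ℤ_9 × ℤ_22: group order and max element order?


|ℤ_9 × ℤ_22| = 9 × 22 = 198
Max element order = lcm(9,22) = 198
Cyclic? Yes (gcd=1)

|ℤ_9×ℤ_22| = 198, max element order = 198


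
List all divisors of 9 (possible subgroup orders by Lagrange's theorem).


Lagrange's theorem: |H| divides |G|
|G| = 9
Divisors of 9: 1, 3, 9

Possible subgroup orders: {1, 3, 9}


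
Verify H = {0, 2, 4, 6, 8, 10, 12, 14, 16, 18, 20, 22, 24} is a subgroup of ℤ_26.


Subgroup test for H = {0, 2, 4, 6, 8, 10, 12, 14, 16, 18, 20, 22, 24} in (ℤ_26, +):
(1) 0 ∈ H? Yes
(2) Closure: for all a,b ∈ H, (a+b) mod 26 ∈ H? Yes
(3) Inverses: for all a ∈ H, -a mod 26 ∈ H? Yes

Yes, H is a subgroup of ℤ_26


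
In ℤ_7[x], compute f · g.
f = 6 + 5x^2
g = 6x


Expand and collect like terms; reduce coefficients mod 7:
x^0: 6·0 = 0 ≡ 0 (mod 7)
x^1: 6·6 + 0·0 = 36 ≡ 1 (mod 7)
x^2: 0·6 + 5·0 = 0 ≡ 0 (mod 7)
x^3: 5·6 = 30 ≡ 2 (mod 7)
Result: x + 2x^3

f · g = x + 2x^3


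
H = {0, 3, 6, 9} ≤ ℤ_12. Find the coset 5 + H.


5 + H = {5 + h (mod 12) : h ∈ H}
5+0=5, 5+3=8, 5+6=11, 5+9=2
5 + H = {2, 5, 8, 11} = 2 + H

5 + H = {2, 5, 8, 11}


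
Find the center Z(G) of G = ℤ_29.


Z(G) = {g ∈ G | gx = xg for all x ∈ G}
ℤ_29 is abelian, so Z(G) = G

Z(ℤ_29) = ℤ_29


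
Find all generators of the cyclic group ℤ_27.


g generates ℤ_n iff gcd(g,n) = 1
Prime factors of 27: 3
Generators are g ∈ {1,...,26} not divisible by any of these primes.
Generators: {1, 2, 4, 5, 7, 8, 10, 11, 13, 14, 16, 17, 19, 20, 22, 23, 25, 26}
Number of generators = φ(27) = 18

Generators of ℤ_27 = {1, 2, 4, 5, 7, 8, 10, 11, 13, 14, 16, 17, 19, 20, 22, 23, 25, 26}


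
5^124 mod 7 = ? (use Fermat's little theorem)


Fermat's little theorem: if p is prime and gcd(a,p)=1, then a^(p-1) ≡ 1 (mod p)
p = 7 is prime, gcd(5,7) = 1
Reduce exponent: 124 mod 6 = 4
So 5^124 ≡ 5^4 (mod 7)
5^4 mod 7 = 2

5^124 ≡ 2 (mod 7)


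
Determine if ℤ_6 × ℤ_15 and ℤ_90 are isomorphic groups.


Comparing ℤ_6 × ℤ_15 and ℤ_90:
gcd(6,15) = 3 ≠ 1. Max element order in ℤ_6×ℤ_15 is lcm(6,15) = 30 < 90, so it has no element of order 90

No, ℤ_6 × ℤ_15 ≇ ℤ_90


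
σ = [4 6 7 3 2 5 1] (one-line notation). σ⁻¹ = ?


To find σ⁻¹, swap domain and range:
σ(1) = 4 → σ⁻¹(4) = 1
σ(2) = 6 → σ⁻¹(6) = 2
σ(3) = 7 → σ⁻¹(7) = 3
σ(4) = 3 → σ⁻¹(3) = 4
σ(5) = 2 → σ⁻¹(2) = 5
σ(6) = 5 → σ⁻¹(5) = 6
σ(7) = 1 → σ⁻¹(1) = 7

σ⁻¹ = [7 5 4 1 6 2 3]


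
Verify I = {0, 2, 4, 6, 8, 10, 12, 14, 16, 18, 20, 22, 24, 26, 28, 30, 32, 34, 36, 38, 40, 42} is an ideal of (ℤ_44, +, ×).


Check ideal conditions for I = {0, 2, 4, 6, 8, 10, 12, 14, 16, 18, 20, 22, 24, 26, 28, 30, 32, 34, 36, 38, 40, 42} in ℤ_44:
(1) I is an additive subgroup? Yes
(2) For r ∈ ℤ_44 and a ∈ I: r·a ∈ I? Yes

Yes, I is an ideal of ℤ_44


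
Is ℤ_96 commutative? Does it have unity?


ℤ_96 is a commutative ring with unity 1; 96 = 2×48 is composite, so 2·48 ≡ 0 gives zero divisors (not an integral domain)
Commutative: Yes
Integral domain: No
Has unity: Yes

ℤ_96: Commutative=Yes, Unity=Yes


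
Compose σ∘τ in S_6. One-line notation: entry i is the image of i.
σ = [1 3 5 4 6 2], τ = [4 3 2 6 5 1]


σ∘τ: apply τ first, then σ
1 →τ 4 →σ 4
2 →τ 3 →σ 5
3 →τ 2 →σ 3
4 →τ 6 →σ 2
5 →τ 5 →σ 6
6 →τ 1 →σ 1

σ∘τ = [4 5 3 2 6 1]


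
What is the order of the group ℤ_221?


ℤ_n has n elements.

|ℤ_221| = 221


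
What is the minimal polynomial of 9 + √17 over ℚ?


Let α = 9 + √17. Then α - 9 = √17, so (α - 9)² = 17, giving α² - 18α + 64 = 0. Degree 2 and α ∉ ℚ, so this is the minimal polynomial.

Minimal polynomial: x² - 18x + 64


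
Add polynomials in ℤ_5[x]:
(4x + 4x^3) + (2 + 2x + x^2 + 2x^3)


Add coefficients mod 5:
x^0: 0 + 2 = 2 (mod 5)
x^1: 4 + 2 = 1 (mod 5)
x^2: 0 + 1 = 1 (mod 5)
x^3: 4 + 2 = 1 (mod 5)
Result: 2 + x + x^2 + x^3

f + g = 2 + x + x^2 + x^3


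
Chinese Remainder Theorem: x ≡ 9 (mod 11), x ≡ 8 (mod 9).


m₁ = 11, m₂ = 9, gcd = 1, so CRT applies. M = m₁·m₂ = 99
Let M₁ = M/m₁ = 9, M₂ = M/m₂ = 11
Find y₁ ≡ M₁⁻¹ (mod m₁): 9⁻¹ ≡ 5 (mod 11)
Find y₂ ≡ M₂⁻¹ (mod m₂): 11⁻¹ ≡ 5 (mod 9)
x = a₁·M₁·y₁ + a₂·M₂·y₂ = 9·9·5 + 8·11·5 = 845
Reduce mod 99: x ≡ 53
Check: 53 mod 11 = 9 ✓, 53 mod 9 = 8 ✓

x ≡ 53 (mod 99)


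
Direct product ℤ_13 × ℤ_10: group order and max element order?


|ℤ_13 × ℤ_10| = 13 × 10 = 130
Max element order = lcm(13,10) = 130
Cyclic? Yes (gcd=1)

|ℤ_13×ℤ_10| = 130, max element order = 130


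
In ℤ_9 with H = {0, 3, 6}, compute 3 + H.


3 + H = {3 + h (mod 9) : h ∈ H}
3+0=3, 3+3=6, 3+6=0
3 + H = {0, 3, 6} = 0 + H

3 + H = {0, 3, 6}


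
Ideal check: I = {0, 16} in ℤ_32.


Check ideal conditions for I = {0, 16} in ℤ_32:
(1) I is an additive subgroup? Yes
(2) For r ∈ ℤ_32 and a ∈ I: r·a ∈ I? Yes

Yes, I is an ideal of ℤ_32


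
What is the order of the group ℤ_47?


ℤ_n has n elements.

|ℤ_47| = 47


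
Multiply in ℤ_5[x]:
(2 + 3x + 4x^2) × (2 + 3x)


Expand and collect like terms; reduce coefficients mod 5:
x^0: 2·2 = 4 ≡ 4 (mod 5)
x^1: 2·3 + 3·2 = 12 ≡ 2 (mod 5)
x^2: 3·3 + 4·2 = 17 ≡ 2 (mod 5)
x^3: 4·3 = 12 ≡ 2 (mod 5)
Result: 4 + 2x + 2x^2 + 2x^3

f · g = 4 + 2x + 2x^2 + 2x^3


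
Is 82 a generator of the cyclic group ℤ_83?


g generates ℤ_n iff gcd(g, n) = 1
gcd(82, 83) = 1
Since gcd = 1, 82 is a generator.

Yes, 82 generates ℤ_83


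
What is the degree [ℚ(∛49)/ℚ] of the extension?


∛49 has minimal polynomial x³ - 49 (irreducible over ℚ since 49 is not a perfect cube)

[ℚ(∛49)/ℚ] = 3


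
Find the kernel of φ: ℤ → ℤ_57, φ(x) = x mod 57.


Kernel = preimage of identity
ker(φ) = {x ∈ ℤ : x ≡ 0 (mod 57)} = 57ℤ = {0, ±57, ±114, ...}

ker(φ) = 57ℤ


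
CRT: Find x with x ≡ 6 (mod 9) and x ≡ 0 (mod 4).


m₁ = 9, m₂ = 4, gcd = 1, so CRT applies. M = m₁·m₂ = 36
Let M₁ = M/m₁ = 4, M₂ = M/m₂ = 9
Find y₁ ≡ M₁⁻¹ (mod m₁): 4⁻¹ ≡ 7 (mod 9)
Find y₂ ≡ M₂⁻¹ (mod m₂): 9⁻¹ ≡ 1 (mod 4)
x = a₁·M₁·y₁ + a₂·M₂·y₂ = 6·4·7 + 0·9·1 = 168
Reduce mod 36: x ≡ 24
Check: 24 mod 9 = 6 ✓, 24 mod 4 = 0 ✓

x ≡ 24 (mod 36)


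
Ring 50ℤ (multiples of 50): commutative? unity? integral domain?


50ℤ is a commutative ring under +,× but has no multiplicative identity (1 ∉ 50ℤ); it has no zero divisors, but without unity it is not an integral domain
Commutative: Yes
Integral domain: No
Has unity: No

50ℤ (multiples of 50): Commutative=Yes, Unity=No


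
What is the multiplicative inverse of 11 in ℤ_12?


Use the extended Euclidean algorithm to write 1 = 11·s + 12·t; then s mod 12 is the inverse.
Euclidean algorithm:
  11 = 0·12 + 11
  12 = 1·11 + 1
  11 = 11·1 + 0
gcd(11,12) = 1
Back-substitution gives: 11·(-1) + 12·(1) = 1
So 11⁻¹ ≡ -1 ≡ 11 (mod 12)
Check: 11 × 11 = 121 ≡ 1 (mod 12) ✓

11⁻¹ ≡ 11 (mod 12)


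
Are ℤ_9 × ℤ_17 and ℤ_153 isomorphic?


Comparing ℤ_9 × ℤ_17 and ℤ_153:
gcd(9,17) = 1, so ℤ_9 × ℤ_17 ≅ ℤ_153 (CRT)

Yes, ℤ_9 × ℤ_17 ≅ ℤ_153


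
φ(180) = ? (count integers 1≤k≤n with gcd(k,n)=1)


Factor n: 180 = 2^2 × 3^2 × 5
φ(n) = n · ∏(1 - 1/p) over distinct primes p | n
φ(180) = 180 · (1 - 1/2) · (1 - 1/3) · (1 - 1/5) = 48

φ(180) = 48


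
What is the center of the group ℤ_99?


Z(G) = {g ∈ G | gx = xg for all x ∈ G}
ℤ_99 is abelian, so Z(G) = G

Z(ℤ_99) = ℤ_99


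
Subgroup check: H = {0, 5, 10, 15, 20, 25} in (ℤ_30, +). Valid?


Subgroup test for H = {0, 5, 10, 15, 20, 25} in (ℤ_30, +):
(1) 0 ∈ H? Yes
(2) Closure: for all a,b ∈ H, (a+b) mod 30 ∈ H? Yes
(3) Inverses: for all a ∈ H, -a mod 30 ∈ H? Yes

Yes, H is a subgroup of ℤ_30


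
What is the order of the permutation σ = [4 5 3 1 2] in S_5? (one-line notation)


Cycle decomposition: (1 4) (2 5)
Cycle lengths: 2, 2
Order = lcm(2, 2) = 2

ord(σ) = 2


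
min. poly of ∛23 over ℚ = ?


∛23 satisfies x³ - 23 = 0, irreducible over ℚ (no rational root; 23 is not a perfect cube)

Minimal polynomial: x³ - 23


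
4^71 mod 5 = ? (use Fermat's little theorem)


Fermat's little theorem: if p is prime and gcd(a,p)=1, then a^(p-1) ≡ 1 (mod p)
p = 5 is prime, gcd(4,5) = 1
Reduce exponent: 71 mod 4 = 3
So 4^71 ≡ 4^3 (mod 5)
4^3 mod 5 = 4

4^71 ≡ 4 (mod 5)


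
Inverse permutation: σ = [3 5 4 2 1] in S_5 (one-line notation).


To find σ⁻¹, swap domain and range:
σ(1) = 3 → σ⁻¹(3) = 1
σ(2) = 5 → σ⁻¹(5) = 2
σ(3) = 4 → σ⁻¹(4) = 3
σ(4) = 2 → σ⁻¹(2) = 4
σ(5) = 1 → σ⁻¹(1) = 5

σ⁻¹ = [5 4 1 3 2]


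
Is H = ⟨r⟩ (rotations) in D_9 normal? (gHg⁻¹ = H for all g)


H = ⟨r⟩ (rotations) in D_9
The rotation subgroup ⟨r⟩ has index 2 in D_9, so it is normal

Yes, normal subgroup


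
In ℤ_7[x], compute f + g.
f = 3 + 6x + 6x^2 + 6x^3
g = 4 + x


Add coefficients mod 7:
x^0: 3 + 4 = 0 (mod 7)
x^1: 6 + 1 = 0 (mod 7)
x^2: 6 + 0 = 6 (mod 7)
x^3: 6 + 0 = 6 (mod 7)
Result: 6x^2 + 6x^3

f + g = 6x^2 + 6x^3


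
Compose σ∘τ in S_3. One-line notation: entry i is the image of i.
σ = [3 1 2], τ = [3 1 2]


σ∘τ: apply τ first, then σ
1 →τ 3 →σ 2
2 →τ 1 →σ 3
3 →τ 2 →σ 1

σ∘τ = [2 3 1]


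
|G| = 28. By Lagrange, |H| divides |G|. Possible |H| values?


Lagrange's theorem: |H| divides |G|
|G| = 28
Divisors of 28: 1, 2, 4, 7, 14, 28

Possible subgroup orders: {1, 2, 4, 7, 14, 28}


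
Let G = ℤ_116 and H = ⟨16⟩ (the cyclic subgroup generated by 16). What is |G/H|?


|⟨16⟩| = n / gcd(16, 116) = 116 / 4 = 29
H is normal (ℤ_116 is abelian).
|G/H| = |G| / |H| = 116 / 29 = 4

|G/H| = 4


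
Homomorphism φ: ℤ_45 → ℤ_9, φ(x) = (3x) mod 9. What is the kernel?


Kernel = preimage of identity
ker(φ) = {x ∈ ℤ_45 : 3x ≡ 0 (mod 9)}. Since 9 | 45, φ is well-defined. The kernel is the cyclic subgroup ⟨3⟩ of ℤ_45 (order 15), i.e. {0, 3, 6, 9, 12, 15, 18, 21, 24, 27, 30, 33, 36, 39, 42}

ker(φ) = {0, 3, 6, 9, 12, 15, 18, 21, 24, 27, 30, 33, 36, 39, 42}


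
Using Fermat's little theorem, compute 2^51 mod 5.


Fermat's little theorem: if p is prime and gcd(a,p)=1, then a^(p-1) ≡ 1 (mod p)
p = 5 is prime, gcd(2,5) = 1
Reduce exponent: 51 mod 4 = 3
So 2^51 ≡ 2^3 (mod 5)
2^3 mod 5 = 3

2^51 ≡ 3 (mod 5)


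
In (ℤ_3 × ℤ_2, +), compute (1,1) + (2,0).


Operation: componentwise addition mod (3, 2)
(1,1) + (2,0) = ((a₁+b₁) mod 3, (a₂+b₂) mod 2) with a = (1,1), b = (2,0)

(1,1) + (2,0) = (0,1)


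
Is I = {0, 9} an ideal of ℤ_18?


Check ideal conditions for I = {0, 9} in ℤ_18:
(1) I is an additive subgroup? Yes
(2) For r ∈ ℤ_18 and a ∈ I: r·a ∈ I? Yes

Yes, I is an ideal of ℤ_18


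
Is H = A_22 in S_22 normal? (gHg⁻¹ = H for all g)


H = A_22 in S_22
A_22 has index 2 in S_22, and every subgroup of index 2 is normal

Yes, normal subgroup


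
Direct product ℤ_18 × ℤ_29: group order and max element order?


|ℤ_18 × ℤ_29| = 18 × 29 = 522
Max element order = lcm(18,29) = 522
Cyclic? Yes (gcd=1)

|ℤ_18×ℤ_29| = 522, max element order = 522


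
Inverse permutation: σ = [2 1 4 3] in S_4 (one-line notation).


To find σ⁻¹, swap domain and range:
σ(1) = 2 → σ⁻¹(2) = 1
σ(2) = 1 → σ⁻¹(1) = 2
σ(3) = 4 → σ⁻¹(4) = 3
σ(4) = 3 → σ⁻¹(3) = 4

σ⁻¹ = [2 1 4 3]


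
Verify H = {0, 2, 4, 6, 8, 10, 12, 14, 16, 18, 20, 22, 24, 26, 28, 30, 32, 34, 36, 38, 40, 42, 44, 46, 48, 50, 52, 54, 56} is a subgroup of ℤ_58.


Subgroup test for H = {0, 2, 4, 6, 8, 10, 12, 14, 16, 18, 20, 22, 24, 26, 28, 30, 32, 34, 36, 38, 40, 42, 44, 46, 48, 50, 52, 54, 56} in (ℤ_58, +):
(1) 0 ∈ H? Yes
(2) Closure: for all a,b ∈ H, (a+b) mod 58 ∈ H? Yes
(3) Inverses: for all a ∈ H, -a mod 58 ∈ H? Yes

Yes, H is a subgroup of ℤ_58


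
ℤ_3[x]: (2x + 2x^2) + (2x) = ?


Add coefficients mod 3:
x^0: 0 + 0 = 0 (mod 3)
x^1: 2 + 2 = 1 (mod 3)
x^2: 2 + 0 = 2 (mod 3)
Result: x + 2x^2

f + g = x + 2x^2


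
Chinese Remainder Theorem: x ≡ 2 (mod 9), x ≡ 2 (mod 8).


m₁ = 9, m₂ = 8, gcd = 1, so CRT applies. M = m₁·m₂ = 72
Let M₁ = M/m₁ = 8, M₂ = M/m₂ = 9
Find y₁ ≡ M₁⁻¹ (mod m₁): 8⁻¹ ≡ 8 (mod 9)
Find y₂ ≡ M₂⁻¹ (mod m₂): 9⁻¹ ≡ 1 (mod 8)
x = a₁·M₁·y₁ + a₂·M₂·y₂ = 2·8·8 + 2·9·1 = 146
Reduce mod 72: x ≡ 2
Check: 2 mod 9 = 2 ✓, 2 mod 8 = 2 ✓

x ≡ 2 (mod 72)


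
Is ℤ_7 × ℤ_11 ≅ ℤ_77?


Comparing ℤ_7 × ℤ_11 and ℤ_77:
gcd(7,11) = 1, so ℤ_7 × ℤ_11 ≅ ℤ_77 (CRT)

Yes, ℤ_7 × ℤ_11 ≅ ℤ_77


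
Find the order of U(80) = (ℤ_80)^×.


U(n) is the group of units mod n; |U(n)| = φ(n)
|U(80)| = φ(80) = 32

|U(80) = (ℤ_80)^×| = 32


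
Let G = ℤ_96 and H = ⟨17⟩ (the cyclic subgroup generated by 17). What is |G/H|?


|⟨17⟩| = n / gcd(17, 96) = 96 / 1 = 96
H is normal (ℤ_96 is abelian).
|G/H| = |G| / |H| = 96 / 96 = 1

|G/H| = 1


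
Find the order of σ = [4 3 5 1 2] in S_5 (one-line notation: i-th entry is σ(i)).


Cycle decomposition: (1 4) (2 3 5)
Cycle lengths: 2, 3
Order = lcm(2, 3) = 6

ord(σ) = 6


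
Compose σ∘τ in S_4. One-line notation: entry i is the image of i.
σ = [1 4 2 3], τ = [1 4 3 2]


σ∘τ: apply τ first, then σ
1 →τ 1 →σ 1
2 →τ 4 →σ 3
3 →τ 3 →σ 2
4 →τ 2 →σ 4

σ∘τ = [1 3 2 4]


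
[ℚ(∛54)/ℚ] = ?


∛54 has minimal polynomial x³ - 54 (irreducible over ℚ since 54 is not a perfect cube)

[ℚ(∛54)/ℚ] = 3


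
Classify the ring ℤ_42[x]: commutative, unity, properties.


ℤ_42 has zero divisors (2·21 ≡ 0), and these lift to constant zero divisors in ℤ_42[x]; so not an integral domain
Commutative: Yes
Integral domain: No
Has unity: Yes

ℤ_42[x]: Commutative=Yes, Unity=Yes


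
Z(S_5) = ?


Z(G) = {g ∈ G | gx = xg for all x ∈ G}
S_n is non-abelian for n ≥ 3; Z(S_5) is trivial

Z(S_5) = {e}


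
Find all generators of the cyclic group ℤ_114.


g generates ℤ_n iff gcd(g,n) = 1
Prime factors of 114: 2, 3, 19
Generators are g ∈ {1,...,113} not divisible by any of these primes.
Generators: {1, 5, 7, 11, 13, 17, 23, 25, 29, 31, 35, 37, 41, 43, 47, 49, 53, 55, 59, 61, 65, 67, 71, 73, 77, 79, 83, 85, 89, 91, 97, 101, 103, 107, 109, 113}
Number of generators = φ(114) = 36

Generators of ℤ_114 = {1, 5, 7, 11, 13, 17, 23, 25, 29, 31, 35, 37, 41, 43, 47, 49, 53, 55, 59, 61, 65, 67, 71, 73, 77, 79, 83, 85, 89, 91, 97, 101, 103, 107, 109, 113}


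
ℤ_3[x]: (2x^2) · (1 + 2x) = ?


Expand and collect like terms; reduce coefficients mod 3:
x^0: 0·1 = 0 ≡ 0 (mod 3)
x^1: 0·2 + 0·1 = 0 ≡ 0 (mod 3)
x^2: 0·2 + 2·1 = 2 ≡ 2 (mod 3)
x^3: 2·2 = 4 ≡ 1 (mod 3)
Result: 2x^2 + x^3

f · g = 2x^2 + x^3


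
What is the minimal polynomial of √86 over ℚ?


√86 satisfies x² - 86 = 0, irreducible over ℚ since 86 is squarefree

Minimal polynomial: x² - 86


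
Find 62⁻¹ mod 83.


Use the extended Euclidean algorithm to write 1 = 62·s + 83·t; then s mod 83 is the inverse.
Euclidean algorithm:
  62 = 0·83 + 62
  83 = 1·62 + 21
  62 = 2·21 + 20
  21 = 1·20 + 1
  20 = 20·1 + 0
gcd(62,83) = 1
Back-substitution gives: 62·(-4) + 83·(3) = 1
So 62⁻¹ ≡ -4 ≡ 79 (mod 83)
Check: 62 × 79 = 4898 ≡ 1 (mod 83) ✓

62⁻¹ ≡ 79 (mod 83)


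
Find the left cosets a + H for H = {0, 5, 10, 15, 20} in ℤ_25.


H = {0, 5, 10, 15, 20}, |H| = 5
Number of cosets = |G|/|H| = 25/5 = 5
0 + H = {0, 5, 10, 15, 20}
1 + H = {1, 6, 11, 16, 21}
2 + H = {2, 7, 12, 17, 22}
3 + H = {3, 8, 13, 18, 23}
4 + H = {4, 9, 14, 19, 24}

Cosets: 0+H={0,5,10,15,20}; 1+H={1,6,11,16,21}; 2+H={2,7,12,17,22}; 3+H={3,8,13,18,23}; 4+H={4,9,14,19,24}


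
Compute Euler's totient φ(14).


φ(n) = count of k ∈ {1,...,n} with gcd(k,n)=1
Coprimes to 14: {1, 3, 5, 9, 11, 13}
Count: 6

φ(14) = 6


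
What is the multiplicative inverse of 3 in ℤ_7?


Use the extended Euclidean algorithm to write 1 = 3·s + 7·t; then s mod 7 is the inverse.
Euclidean algorithm:
  3 = 0·7 + 3
  7 = 2·3 + 1
  3 = 3·1 + 0
gcd(3,7) = 1
Back-substitution gives: 3·(-2) + 7·(1) = 1
So 3⁻¹ ≡ -2 ≡ 5 (mod 7)
Check: 3 × 5 = 15 ≡ 1 (mod 7) ✓

3⁻¹ ≡ 5 (mod 7)


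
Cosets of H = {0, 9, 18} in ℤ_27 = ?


H = {0, 9, 18}, |H| = 3
Number of cosets = |G|/|H| = 27/3 = 9
0 + H = {0, 9, 18}
1 + H = {1, 10, 19}
2 + H = {2, 11, 20}
3 + H = {3, 12, 21}
4 + H = {4, 13, 22}
5 + H = {5, 14, 23}
6 + H = {6, 15, 24}
7 + H = {7, 16, 25}
8 + H = {8, 17, 26}

Cosets: 0+H={0,9,18}; 1+H={1,10,19}; 2+H={2,11,20}; 3+H={3,12,21}; 4+H={4,13,22}; 5+H={5,14,23}; 6+H={6,15,24}; 7+H={7,16,25}; 8+H={8,17,26}


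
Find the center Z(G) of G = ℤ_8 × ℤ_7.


Z(G) = {g ∈ G | gx = xg for all x ∈ G}
Direct product of abelian groups is abelian, so Z(G) = G

Z(ℤ_8 × ℤ_7) = ℤ_8 × ℤ_7


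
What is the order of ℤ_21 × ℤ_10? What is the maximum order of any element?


|ℤ_21 × ℤ_10| = 21 × 10 = 210
Max element order = lcm(21,10) = 210
Cyclic? Yes (gcd=1)

|ℤ_21×ℤ_10| = 210, max element order = 210


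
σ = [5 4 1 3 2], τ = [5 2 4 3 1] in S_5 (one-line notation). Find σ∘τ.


σ∘τ: apply τ first, then σ
1 →τ 5 →σ 2
2 →τ 2 →σ 4
3 →τ 4 →σ 3
4 →τ 3 →σ 1
5 →τ 1 →σ 5

σ∘τ = [2 4 3 1 5]


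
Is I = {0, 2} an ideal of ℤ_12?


Check ideal conditions for I = {0, 2} in ℤ_12:
(1) I is an additive subgroup? No
(2) For r ∈ ℤ_12 and a ∈ I: r·a ∈ I? No  [counterexample: r=2, a=2, r·a mod 12 = 4 ∉ I]

No, I is not an ideal of ℤ_12


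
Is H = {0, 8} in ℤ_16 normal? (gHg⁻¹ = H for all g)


H = {0, 8} in ℤ_16
ℤ_16 is abelian; every subgroup of an abelian group is normal

Yes, normal subgroup


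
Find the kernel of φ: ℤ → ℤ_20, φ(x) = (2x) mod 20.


Kernel = preimage of identity
ker(φ) = {x ∈ ℤ : 2x ≡ 0 (mod 20)}. gcd(2,20) = 2, so 2x ≡ 0 (mod 20) ⟺ x ≡ 0 (mod 20/2 = 10). Hence ker(φ) = 10ℤ

ker(φ) = 10ℤ


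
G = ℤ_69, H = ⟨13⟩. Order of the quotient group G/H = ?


|⟨13⟩| = n / gcd(13, 69) = 69 / 1 = 69
H is normal (ℤ_69 is abelian).
|G/H| = |G| / |H| = 69 / 69 = 1

|G/H| = 1


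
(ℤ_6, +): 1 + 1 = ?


Operation: addition mod 6
1 + 1 = (a + b) mod 6 with a = 1, b = 1

1 + 1 = 2


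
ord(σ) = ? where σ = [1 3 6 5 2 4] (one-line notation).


Cycle decomposition: (2 3 6 4 5)
Cycle lengths: 5
Order = lcm(5) = 5

ord(σ) = 5


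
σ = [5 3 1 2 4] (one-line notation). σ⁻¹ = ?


To find σ⁻¹, swap domain and range:
σ(1) = 5 → σ⁻¹(5) = 1
σ(2) = 3 → σ⁻¹(3) = 2
σ(3) = 1 → σ⁻¹(1) = 3
σ(4) = 2 → σ⁻¹(2) = 4
σ(5) = 4 → σ⁻¹(4) = 5

σ⁻¹ = [3 4 2 5 1]


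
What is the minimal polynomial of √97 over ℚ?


√97 satisfies x² - 97 = 0, irreducible over ℚ since 97 is squarefree

Minimal polynomial: x² - 97


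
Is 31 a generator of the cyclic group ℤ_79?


g generates ℤ_n iff gcd(g, n) = 1
gcd(31, 79) = 1
Since gcd = 1, 31 is a generator.

Yes, 31 generates ℤ_79


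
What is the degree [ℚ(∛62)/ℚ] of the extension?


∛62 has minimal polynomial x³ - 62 (irreducible over ℚ since 62 is not a perfect cube)

[ℚ(∛62)/ℚ] = 3


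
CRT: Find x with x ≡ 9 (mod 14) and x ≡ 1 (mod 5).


m₁ = 14, m₂ = 5, gcd = 1, so CRT applies. M = m₁·m₂ = 70
Let M₁ = M/m₁ = 5, M₂ = M/m₂ = 14
Find y₁ ≡ M₁⁻¹ (mod m₁): 5⁻¹ ≡ 3 (mod 14)
Find y₂ ≡ M₂⁻¹ (mod m₂): 14⁻¹ ≡ 4 (mod 5)
x = a₁·M₁·y₁ + a₂·M₂·y₂ = 9·5·3 + 1·14·4 = 191
Reduce mod 70: x ≡ 51
Check: 51 mod 14 = 9 ✓, 51 mod 5 = 1 ✓

x ≡ 51 (mod 70)


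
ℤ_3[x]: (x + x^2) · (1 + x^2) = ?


Expand and collect like terms; reduce coefficients mod 3:
x^0: 0·1 = 0 ≡ 0 (mod 3)
x^1: 0·0 + 1·1 = 1 ≡ 1 (mod 3)
x^2: 0·1 + 1·0 + 1·1 = 1 ≡ 1 (mod 3)
x^3: 1·1 + 1·0 = 1 ≡ 1 (mod 3)
x^4: 1·1 = 1 ≡ 1 (mod 3)
Result: x + x^2 + x^3 + x^4

f · g = x + x^2 + x^3 + x^4


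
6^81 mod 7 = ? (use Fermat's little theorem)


Fermat's little theorem: if p is prime and gcd(a,p)=1, then a^(p-1) ≡ 1 (mod p)
p = 7 is prime, gcd(6,7) = 1
Reduce exponent: 81 mod 6 = 3
So 6^81 ≡ 6^3 (mod 7)
6^3 mod 7 = 6

6^81 ≡ 6 (mod 7)


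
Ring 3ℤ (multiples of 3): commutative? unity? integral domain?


3ℤ is a commutative ring under +,× but has no multiplicative identity (1 ∉ 3ℤ); it has no zero divisors, but without unity it is not an integral domain
Commutative: Yes
Integral domain: No
Has unity: No

3ℤ (multiples of 3): Commutative=Yes, Unity=No
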